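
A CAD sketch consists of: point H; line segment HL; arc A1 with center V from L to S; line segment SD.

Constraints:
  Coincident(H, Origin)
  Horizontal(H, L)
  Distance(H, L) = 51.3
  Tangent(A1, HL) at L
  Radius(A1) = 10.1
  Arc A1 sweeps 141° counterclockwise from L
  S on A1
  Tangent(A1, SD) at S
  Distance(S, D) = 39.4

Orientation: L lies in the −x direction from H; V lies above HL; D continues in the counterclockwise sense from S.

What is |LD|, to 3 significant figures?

49.2

H is at the origin; H and L share the same y with |HL| = 51.3 and L on the −x side, so L = (-51.3, 0.00). The tangent condition forces VL to be normal to HL, so V = L + (0, 10.1) = (-51.3, 10.1). On A1, L sits at bearing -90° from V; a 141° counterclockwise sweep puts S at bearing 51°, so S = V + 10.1·(cos 51°, sin 51°) = (-44.9, 17.9). Tangency of A1 to SD means the radius VS is perpendicular to SD, so SD runs along (−sin 51°, cos 51°); with |SD| = 39.4, D = (-75.6, 42.7). Then |LD| = |D − L| = 49.2.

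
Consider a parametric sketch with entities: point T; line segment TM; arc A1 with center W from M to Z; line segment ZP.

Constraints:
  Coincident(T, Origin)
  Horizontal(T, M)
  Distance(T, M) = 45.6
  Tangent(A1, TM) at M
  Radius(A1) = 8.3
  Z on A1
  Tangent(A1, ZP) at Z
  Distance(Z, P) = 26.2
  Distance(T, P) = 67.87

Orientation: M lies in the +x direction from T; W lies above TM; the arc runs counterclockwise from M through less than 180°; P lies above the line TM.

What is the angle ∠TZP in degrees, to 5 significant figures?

110.73°

Checks: |WZ| = 8.300 ✓; ∠(WZ, ZP) = 90.00° ✓; |ZP| = 26.20 ✓; |TP| = 67.87 ✓.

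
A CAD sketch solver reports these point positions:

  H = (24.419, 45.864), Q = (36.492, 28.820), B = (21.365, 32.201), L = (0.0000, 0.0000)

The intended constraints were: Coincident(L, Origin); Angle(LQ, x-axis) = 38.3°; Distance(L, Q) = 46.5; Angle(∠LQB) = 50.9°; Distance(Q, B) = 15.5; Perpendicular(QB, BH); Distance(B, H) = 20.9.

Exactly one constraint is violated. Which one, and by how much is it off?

Distance(B, H) = 20.9 — off by 6.90.

L = (0.00, 0.00) ✓; LQ at 38.30° ✓; |LQ| = 46.50 ✓; ∠LQB = 50.90° ✓; |QB| = 15.50 ✓; ∠(QB, BH) = 90.00° ✓; |BH| = 14.00 ✗.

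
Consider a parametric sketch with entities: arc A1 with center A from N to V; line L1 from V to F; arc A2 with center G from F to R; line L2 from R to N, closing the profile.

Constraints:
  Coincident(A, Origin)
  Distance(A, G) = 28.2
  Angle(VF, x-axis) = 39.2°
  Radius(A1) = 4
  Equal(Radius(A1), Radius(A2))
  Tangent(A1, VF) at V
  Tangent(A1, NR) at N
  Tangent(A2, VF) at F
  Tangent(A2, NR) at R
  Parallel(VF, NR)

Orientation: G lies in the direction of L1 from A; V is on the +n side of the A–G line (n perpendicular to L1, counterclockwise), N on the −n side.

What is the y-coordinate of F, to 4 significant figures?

20.92

The slot axis is L1's direction at 39.2°, so u = (cos 39.2°, sin 39.2°) = (0.7749, 0.6320) and n = (−sin 39.2°, cos 39.2°) = (-0.6320, 0.7749). A is at the origin and G lies 28.2 along u from A, so G = 28.2·u = (21.85, 17.82). Tangency of A1 to both parallel lines with radius 4.0 puts V and N at A ± 4.0·n: V = (-2.528, 3.100), N = (2.528, -3.100). Equal radii place F and R the same way about G: F = G + 4.0·n = (19.33, 20.92), R = G − 4.0·n = (24.38, 14.72). So F.y = 20.92.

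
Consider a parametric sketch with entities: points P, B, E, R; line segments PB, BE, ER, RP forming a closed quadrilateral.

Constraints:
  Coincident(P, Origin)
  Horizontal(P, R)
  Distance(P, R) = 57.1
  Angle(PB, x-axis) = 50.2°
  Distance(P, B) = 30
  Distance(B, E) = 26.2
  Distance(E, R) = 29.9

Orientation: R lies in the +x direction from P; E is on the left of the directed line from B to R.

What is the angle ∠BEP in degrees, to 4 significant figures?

21.80°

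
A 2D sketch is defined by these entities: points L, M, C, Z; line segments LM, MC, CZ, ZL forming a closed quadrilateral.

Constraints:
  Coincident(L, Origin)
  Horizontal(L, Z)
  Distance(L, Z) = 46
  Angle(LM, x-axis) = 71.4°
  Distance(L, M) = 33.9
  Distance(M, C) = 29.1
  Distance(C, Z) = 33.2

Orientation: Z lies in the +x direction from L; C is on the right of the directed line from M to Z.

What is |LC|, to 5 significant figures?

13.314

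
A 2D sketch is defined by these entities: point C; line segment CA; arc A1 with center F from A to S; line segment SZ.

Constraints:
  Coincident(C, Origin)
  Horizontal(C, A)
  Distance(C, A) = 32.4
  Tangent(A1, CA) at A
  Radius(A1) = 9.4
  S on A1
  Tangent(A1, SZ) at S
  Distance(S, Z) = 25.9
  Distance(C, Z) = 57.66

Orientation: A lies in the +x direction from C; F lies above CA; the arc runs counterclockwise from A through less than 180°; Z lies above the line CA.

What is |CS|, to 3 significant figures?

42.1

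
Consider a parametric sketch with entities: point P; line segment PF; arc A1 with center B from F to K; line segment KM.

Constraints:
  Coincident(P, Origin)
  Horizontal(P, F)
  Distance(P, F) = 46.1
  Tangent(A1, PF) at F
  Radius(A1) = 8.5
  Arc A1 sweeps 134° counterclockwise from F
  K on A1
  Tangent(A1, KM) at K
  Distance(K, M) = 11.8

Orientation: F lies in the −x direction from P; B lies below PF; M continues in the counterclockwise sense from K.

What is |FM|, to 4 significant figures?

22.99

P is at the origin; PF is horizontal with |PF| = 46.1 and F on the −x side, so F = (-46.10, 0.000). Since A1 is tangent to PF there, BF ⟂ PF, so B = F + (0, -8.5) = (-46.10, -8.500). On A1, F sits at bearing 90° from B; a 134° counterclockwise sweep puts K at bearing 224°, so K = B + 8.5·(cos 224°, sin 224°) = (-52.21, -14.40). Since A1 is tangent to KM there, BK ⟂ KM, so KM runs along (−sin 224°, cos 224°); with |KM| = 11.8, M = (-44.02, -22.89). Then |FM| = |M − F| = 22.99.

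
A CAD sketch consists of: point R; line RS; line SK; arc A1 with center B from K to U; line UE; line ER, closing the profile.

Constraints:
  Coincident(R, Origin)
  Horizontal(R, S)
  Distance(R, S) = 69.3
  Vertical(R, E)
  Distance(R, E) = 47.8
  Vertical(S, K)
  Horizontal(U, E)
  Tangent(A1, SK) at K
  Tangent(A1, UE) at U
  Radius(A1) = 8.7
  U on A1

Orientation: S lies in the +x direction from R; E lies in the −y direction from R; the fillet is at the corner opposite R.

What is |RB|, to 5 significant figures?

72.119

R is at the origin; R and S share the same y with |RS| = 69.3 and S on the +x side, so S = (69.300, 0.0000). R and E share the same x with |RE| = 47.8 and E on the −y side, so E = (0.0000, -47.800). The virtual corner opposite R is at (69.300, -47.800). Since A1 is tangent to SK there, BK ⟂ SK and tangency of A1 to UE means the radius BU is perpendicular to UE, with radius 8.7, so the center B sits 8.7 in from both sides at B = (60.600, -39.100). Then |RB| = |B − R| = 72.119.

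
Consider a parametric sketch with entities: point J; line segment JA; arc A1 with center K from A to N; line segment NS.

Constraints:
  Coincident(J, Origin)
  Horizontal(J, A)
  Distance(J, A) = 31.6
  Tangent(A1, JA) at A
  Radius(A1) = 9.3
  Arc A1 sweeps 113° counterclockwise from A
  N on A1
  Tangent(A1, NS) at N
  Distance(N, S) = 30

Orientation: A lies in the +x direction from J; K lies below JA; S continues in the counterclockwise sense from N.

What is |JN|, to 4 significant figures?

26.42

Since A1 is tangent to JA there, KA ⟂ JA, so K = A + (0, -9.3) = (31.60, -9.300). On A1, A sits at bearing 90° from K; a 113° counterclockwise sweep puts N at bearing 203°, so N = K + 9.3·(cos 203°, sin 203°) = (23.04, -12.93). Then |JN| = |N − J| = 26.42.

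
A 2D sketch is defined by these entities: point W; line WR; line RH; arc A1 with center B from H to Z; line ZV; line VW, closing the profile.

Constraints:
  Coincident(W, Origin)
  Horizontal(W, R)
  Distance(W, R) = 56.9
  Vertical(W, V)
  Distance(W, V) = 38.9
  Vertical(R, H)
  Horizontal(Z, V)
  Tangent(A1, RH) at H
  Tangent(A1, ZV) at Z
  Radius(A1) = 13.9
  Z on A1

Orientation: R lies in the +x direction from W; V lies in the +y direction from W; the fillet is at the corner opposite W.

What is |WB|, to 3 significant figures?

49.7

W is at the origin; W and R share the same y with |WR| = 56.9 and R on the +x side, so R = (56.9, 0.00). WV is vertical with |WV| = 38.9 and V on the +y side, so V = (0.00, 38.9). The virtual corner opposite W is at (56.9, 38.9). A1 meets RH tangentially, so BH is at right angles to RH and the tangent condition forces BZ to be normal to ZV, with radius 13.9, so the center B sits 13.9 in from both sides at B = (43.0, 25.0). Then |WB| = |B − W| = 49.7.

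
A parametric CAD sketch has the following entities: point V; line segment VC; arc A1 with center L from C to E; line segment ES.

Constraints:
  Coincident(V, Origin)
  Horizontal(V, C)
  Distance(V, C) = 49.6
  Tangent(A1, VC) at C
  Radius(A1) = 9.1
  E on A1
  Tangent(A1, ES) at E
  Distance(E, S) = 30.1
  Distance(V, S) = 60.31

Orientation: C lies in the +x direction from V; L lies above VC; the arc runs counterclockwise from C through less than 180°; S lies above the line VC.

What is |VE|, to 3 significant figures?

59.3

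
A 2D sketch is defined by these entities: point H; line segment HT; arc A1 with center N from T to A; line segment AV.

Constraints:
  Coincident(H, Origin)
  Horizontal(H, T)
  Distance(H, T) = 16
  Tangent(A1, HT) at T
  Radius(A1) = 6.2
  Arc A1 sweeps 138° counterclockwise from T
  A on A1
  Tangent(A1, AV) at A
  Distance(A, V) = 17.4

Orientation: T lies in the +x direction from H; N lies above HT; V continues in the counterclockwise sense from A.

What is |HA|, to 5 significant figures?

22.864

Since A1 is tangent to HT there, NT ⟂ HT, so N = T + (0, 6.2) = (16.000, 6.2000). On A1, T sits at bearing -90° from N; a 138° counterclockwise sweep puts A at bearing 48°, so A = N + 6.2·(cos 48°, sin 48°) = (20.149, 10.807). Then |HA| = |A − H| = 22.864.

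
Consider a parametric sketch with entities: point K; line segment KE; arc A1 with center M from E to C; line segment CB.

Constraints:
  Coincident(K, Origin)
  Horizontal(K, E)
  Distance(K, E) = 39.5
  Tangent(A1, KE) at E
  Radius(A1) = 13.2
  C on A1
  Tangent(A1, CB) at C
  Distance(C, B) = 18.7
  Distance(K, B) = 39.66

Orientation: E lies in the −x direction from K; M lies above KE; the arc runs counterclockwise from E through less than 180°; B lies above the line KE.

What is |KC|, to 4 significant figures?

29.03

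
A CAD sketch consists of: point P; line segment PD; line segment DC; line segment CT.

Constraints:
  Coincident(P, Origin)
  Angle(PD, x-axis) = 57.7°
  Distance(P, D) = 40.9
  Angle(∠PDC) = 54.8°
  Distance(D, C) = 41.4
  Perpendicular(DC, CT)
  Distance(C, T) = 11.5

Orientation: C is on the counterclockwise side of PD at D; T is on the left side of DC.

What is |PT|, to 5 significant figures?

28.253

P is at the origin; PD runs at 57.7° with length 40.9, so D = 40.9·(cos 57.7°, sin 57.7°) = (21.855, 34.571). ∠PDC = 54.8°, so DC runs at 57.7° + (180° − 54.8°) = 182.90° from the x-axis; with |DC| = 41.4, C = D + 41.4·(cos 182.90°, sin 182.90°) = (-19.492, 32.477). DC ⟂ CT; with |CT| = 11.5 on the left of DC, T = C + 11.5·(0.050593, -0.99872) = (-18.910, 20.991). Then |PT| = |T − P| = 28.253.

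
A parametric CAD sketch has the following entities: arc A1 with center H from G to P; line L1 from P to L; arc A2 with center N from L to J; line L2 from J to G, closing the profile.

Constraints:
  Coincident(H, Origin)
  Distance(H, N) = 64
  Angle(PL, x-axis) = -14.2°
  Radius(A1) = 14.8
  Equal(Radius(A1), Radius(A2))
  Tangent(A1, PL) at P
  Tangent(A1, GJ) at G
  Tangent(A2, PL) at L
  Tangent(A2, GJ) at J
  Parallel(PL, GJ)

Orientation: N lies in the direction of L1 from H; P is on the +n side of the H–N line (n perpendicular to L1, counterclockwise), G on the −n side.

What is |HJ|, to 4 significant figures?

65.69

The slot axis is L1's direction at -14.2°, so u = (cos -14.2°, sin -14.2°) = (0.9694, -0.2453) and n = (−sin -14.2°, cos -14.2°) = (0.2453, 0.9694). H is at the origin and N lies 64.0 along u from H, so N = 64.0·u = (62.04, -15.70). Tangency of A1 to both parallel lines with radius 14.8 puts P and G at H ± 14.8·n: P = (3.631, 14.35), G = (-3.631, -14.35). Equal radii place L and J the same way about N: L = N + 14.8·n = (65.68, -1.352), J = N − 14.8·n = (58.41, -30.05). Then |HJ| = |J − H| = 65.69.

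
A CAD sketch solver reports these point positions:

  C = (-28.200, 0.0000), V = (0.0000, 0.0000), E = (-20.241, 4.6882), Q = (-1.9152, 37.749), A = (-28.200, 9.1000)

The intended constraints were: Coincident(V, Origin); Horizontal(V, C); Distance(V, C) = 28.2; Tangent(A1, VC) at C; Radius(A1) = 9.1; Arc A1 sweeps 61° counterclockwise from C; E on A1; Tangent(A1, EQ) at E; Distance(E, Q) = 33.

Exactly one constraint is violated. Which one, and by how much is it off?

Distance(E, Q) = 33 — off by 4.80.

V = (0.00, 0.00) ✓; V.y = 0.00, C.y = 0.00 ✓; |VC| = 28.20 ✓; ∠(AC, CV) = 90.00° ✓; |AC| = 9.100 ✓; bearing(A→E) − bearing(A→C) = 61.00° ✓; |AE| = 9.100 ✓; ∠(AE, EQ) = 90.00° ✓; |EQ| = 37.80 ✗.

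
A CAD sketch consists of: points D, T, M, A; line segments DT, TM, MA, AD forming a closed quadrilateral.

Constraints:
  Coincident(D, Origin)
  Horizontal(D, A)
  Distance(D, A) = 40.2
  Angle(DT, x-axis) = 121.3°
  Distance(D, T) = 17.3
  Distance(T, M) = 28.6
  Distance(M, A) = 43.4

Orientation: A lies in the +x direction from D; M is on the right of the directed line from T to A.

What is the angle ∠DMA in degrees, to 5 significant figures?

67.165°

D is at the origin; DA is horizontal with |DA| = 40.2 and A in +x, so A = (40.2, 0). DT runs at 121.3° with |DT| = 17.3, so T = (-8.9877, 14.782). M is determined by |TM| = 28.6 and |MA| = 43.4 together: it lies at the intersection of circle(T, 28.6) and circle(A, 43.4). With |TA| = 51.361, the foot of the radical line on TA is 15.307 from T and the perpendicular offset is √(28.6² − 15.307²) = 24.159. Taking the right-of-TA solution: M = (-1.2818, -12.760).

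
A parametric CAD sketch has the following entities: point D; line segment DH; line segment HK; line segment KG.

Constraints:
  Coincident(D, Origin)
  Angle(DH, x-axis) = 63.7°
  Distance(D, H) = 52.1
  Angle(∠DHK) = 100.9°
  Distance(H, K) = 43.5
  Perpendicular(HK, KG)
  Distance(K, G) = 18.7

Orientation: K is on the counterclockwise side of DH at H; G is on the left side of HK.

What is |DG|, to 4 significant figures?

62.45

D is at the origin; DH runs at 63.7° with length 52.1, so H = 52.1·(cos 63.7°, sin 63.7°) = (23.08, 46.71). ∠DHK = 100.9°, so HK runs at 63.7° + (180° − 100.9°) = 142.8° from the x-axis; with |HK| = 43.5, K = H + 43.5·(cos 142.8°, sin 142.8°) = (-11.57, 73.01). HK is perpendicular to KG; with |KG| = 18.7 on the left of HK, G = K + 18.7·(-0.6046, -0.7965) = (-22.87, 58.11). Then |DG| = |G − D| = 62.45.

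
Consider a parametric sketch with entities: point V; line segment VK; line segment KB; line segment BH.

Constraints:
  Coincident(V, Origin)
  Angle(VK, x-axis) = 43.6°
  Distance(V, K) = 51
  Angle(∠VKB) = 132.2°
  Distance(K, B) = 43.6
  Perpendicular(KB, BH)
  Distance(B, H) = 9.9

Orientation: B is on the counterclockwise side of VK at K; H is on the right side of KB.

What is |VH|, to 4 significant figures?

91.30

∠VKB = 132.2°, so KB runs at 43.6° + (180° − 132.2°) = 91.40° from the x-axis; with |KB| = 43.6, B = K + 43.6·(cos 91.40°, sin 91.40°) = (35.87, 78.76). The perpendicularity gives BH at right angles to KB; with |BH| = 9.9 on the right of KB, H = B + 9.9·(0.9997, 0.02443) = (45.76, 79.00). Then |VH| = |H − V| = 91.30.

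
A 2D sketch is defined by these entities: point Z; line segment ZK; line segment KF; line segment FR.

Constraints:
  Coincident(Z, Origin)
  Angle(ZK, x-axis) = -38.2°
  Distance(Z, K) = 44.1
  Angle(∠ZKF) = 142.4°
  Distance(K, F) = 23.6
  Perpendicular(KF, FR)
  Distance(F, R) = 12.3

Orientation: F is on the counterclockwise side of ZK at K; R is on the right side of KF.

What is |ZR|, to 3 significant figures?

70.5

Z is at the origin; ZK runs at -38.2° with length 44.1, so K = 44.1·(cos -38.2°, sin -38.2°) = (34.7, -27.3). ∠ZKF = 142.4°, so KF runs at -38.2° + (180° − 142.4°) = -0.600° from the x-axis; with |KF| = 23.6, F = K + 23.6·(cos -0.600°, sin -0.600°) = (58.3, -27.5). The perpendicularity gives FR at right angles to KF; with |FR| = 12.3 on the right of KF, R = F + 12.3·(-0.0105, -1.00) = (58.1, -39.8). Then |ZR| = |R − Z| = 70.5.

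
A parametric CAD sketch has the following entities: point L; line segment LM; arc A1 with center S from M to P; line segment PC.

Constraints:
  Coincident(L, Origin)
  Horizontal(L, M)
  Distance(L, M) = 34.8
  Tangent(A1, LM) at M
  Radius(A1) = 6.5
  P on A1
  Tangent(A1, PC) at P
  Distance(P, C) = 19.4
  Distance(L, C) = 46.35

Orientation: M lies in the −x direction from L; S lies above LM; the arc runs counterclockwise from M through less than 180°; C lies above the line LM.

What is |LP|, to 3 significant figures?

30.5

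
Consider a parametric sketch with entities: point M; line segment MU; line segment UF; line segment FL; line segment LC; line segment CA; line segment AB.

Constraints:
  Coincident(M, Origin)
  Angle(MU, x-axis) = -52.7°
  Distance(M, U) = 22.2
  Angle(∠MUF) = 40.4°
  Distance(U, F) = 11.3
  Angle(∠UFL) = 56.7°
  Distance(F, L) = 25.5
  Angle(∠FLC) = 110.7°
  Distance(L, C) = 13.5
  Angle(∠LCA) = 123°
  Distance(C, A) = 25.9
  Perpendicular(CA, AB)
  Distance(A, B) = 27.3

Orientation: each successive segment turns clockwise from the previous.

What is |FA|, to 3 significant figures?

36.7

M is at the origin; MU runs at -52.7° with length 22.2, so U = (13.5, -17.7). ∠MUF = 40.4° gives UF at 168° from the x-axis; with |UF| = 11.3, F = (2.41, -15.3). ∠UFL = 56.7° gives FL at 44.4° from the x-axis; with |FL| = 25.5, L = (20.6, 2.59). ∠FLC = 110.7° gives LC at -24.9° from the x-axis; with |LC| = 13.5, C = (32.9, -3.09). ∠LCA = 123.0° gives CA at -81.9° from the x-axis; with |CA| = 25.9, A = (36.5, -28.7). Then |FA| = |A − F| = 36.7.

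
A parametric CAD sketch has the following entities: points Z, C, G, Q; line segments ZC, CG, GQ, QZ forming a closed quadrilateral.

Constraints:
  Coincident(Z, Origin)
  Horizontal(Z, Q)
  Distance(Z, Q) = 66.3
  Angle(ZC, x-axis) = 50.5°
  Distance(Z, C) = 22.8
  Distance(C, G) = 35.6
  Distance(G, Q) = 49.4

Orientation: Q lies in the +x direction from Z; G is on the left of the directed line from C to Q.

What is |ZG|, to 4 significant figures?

58.29

Z is at the origin; ZQ is horizontal with |ZQ| = 66.3 and Q in +x, so Q = (66.3, 0). ZC runs at 50.5° with |ZC| = 22.8, so C = (14.50, 17.59). G is determined by |CG| = 35.6 and |GQ| = 49.4 together: it lies at the intersection of circle(C, 35.6) and circle(Q, 49.4). With |CQ| = 54.70, the foot of the radical line on CQ is 16.63 from C and the perpendicular offset is √(35.6² − 16.63²) = 31.48. Taking the left-of-CQ solution: G = (40.37, 42.05).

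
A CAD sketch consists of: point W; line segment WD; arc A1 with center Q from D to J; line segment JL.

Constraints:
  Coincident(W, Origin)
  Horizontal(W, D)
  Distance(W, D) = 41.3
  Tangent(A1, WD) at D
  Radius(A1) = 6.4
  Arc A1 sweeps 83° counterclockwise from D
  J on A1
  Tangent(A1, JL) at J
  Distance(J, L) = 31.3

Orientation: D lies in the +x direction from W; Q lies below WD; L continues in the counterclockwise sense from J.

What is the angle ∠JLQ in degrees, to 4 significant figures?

11.56°

W is at the origin; W and D share the same y with |WD| = 41.3 and D on the +x side, so D = (41.30, 0.000). The tangent condition forces QD to be normal to WD, so Q = D + (0, -6.4) = (41.30, -6.400). On A1, D sits at bearing 90° from Q; an 83° counterclockwise sweep puts J at bearing 173°, so J = Q + 6.4·(cos 173°, sin 173°) = (34.95, -5.620). Since A1 is tangent to JL there, QJ ⟂ JL, so JL runs along (−sin 173°, cos 173°); with |JL| = 31.3, L = (31.13, -36.69). Then cos ∠JLQ = LJ·LQ / (|LJ||LQ|), giving 11.56°.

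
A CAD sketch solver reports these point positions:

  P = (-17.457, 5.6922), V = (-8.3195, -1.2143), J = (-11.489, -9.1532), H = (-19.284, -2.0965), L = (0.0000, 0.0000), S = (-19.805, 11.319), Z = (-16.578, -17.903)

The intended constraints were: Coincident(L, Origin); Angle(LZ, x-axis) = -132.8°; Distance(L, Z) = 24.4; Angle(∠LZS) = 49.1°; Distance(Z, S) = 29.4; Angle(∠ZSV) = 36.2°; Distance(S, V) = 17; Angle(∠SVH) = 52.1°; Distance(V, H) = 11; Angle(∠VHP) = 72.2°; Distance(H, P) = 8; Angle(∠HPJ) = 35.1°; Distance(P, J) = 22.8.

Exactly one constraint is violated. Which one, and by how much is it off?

Distance(P, J) = 22.8 — off by 6.80.

L = (0.00, 0.00) ✓; LZ at -132.8° ✓; |LZ| = 24.40 ✓; ∠LZS = 49.10° ✓; |ZS| = 29.40 ✓; ∠ZSV = 36.20° ✓; |SV| = 17.00 ✓; ∠SVH = 52.10° ✓; |VH| = 11.00 ✓; ∠VHP = 72.20° ✓; |HP| = 8.000 ✓; ∠HPJ = 35.10° ✓; |PJ| = 16.00 ✗.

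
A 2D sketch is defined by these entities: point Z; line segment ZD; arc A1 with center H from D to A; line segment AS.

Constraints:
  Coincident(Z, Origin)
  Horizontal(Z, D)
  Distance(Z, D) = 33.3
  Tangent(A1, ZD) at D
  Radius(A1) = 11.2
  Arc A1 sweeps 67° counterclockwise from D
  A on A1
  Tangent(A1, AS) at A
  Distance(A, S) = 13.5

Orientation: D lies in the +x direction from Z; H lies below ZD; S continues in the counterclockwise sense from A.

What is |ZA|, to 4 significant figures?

23.98

Z is at the origin; Z and D share the same y with |ZD| = 33.3 and D on the +x side, so D = (33.30, 0.000). Since A1 is tangent to ZD there, HD ⟂ ZD, so H = D + (0, -11.2) = (33.30, -11.20). On A1, D sits at bearing 90° from H; a 67° counterclockwise sweep puts A at bearing 157°, so A = H + 11.2·(cos 157°, sin 157°) = (22.99, -6.824). Then |ZA| = |A − Z| = 23.98.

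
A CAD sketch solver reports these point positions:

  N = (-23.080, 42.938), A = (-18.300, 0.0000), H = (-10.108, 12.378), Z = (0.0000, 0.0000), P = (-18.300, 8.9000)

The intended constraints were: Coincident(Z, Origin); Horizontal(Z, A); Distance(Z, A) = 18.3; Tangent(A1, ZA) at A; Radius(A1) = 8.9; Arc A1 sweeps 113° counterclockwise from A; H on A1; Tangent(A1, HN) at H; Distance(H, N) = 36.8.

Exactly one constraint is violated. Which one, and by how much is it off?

Distance(H, N) = 36.8 — off by 3.60.

Z = (0.00, 0.00) ✓; Z.y = 0.00, A.y = 0.00 ✓; |ZA| = 18.30 ✓; ∠(PA, AZ) = 90.00° ✓; |PA| = 8.900 ✓; bearing(P→H) − bearing(P→A) = 113.0° ✓; |PH| = 8.900 ✓; ∠(PH, HN) = 90.00° ✓; |HN| = 33.20 ✗.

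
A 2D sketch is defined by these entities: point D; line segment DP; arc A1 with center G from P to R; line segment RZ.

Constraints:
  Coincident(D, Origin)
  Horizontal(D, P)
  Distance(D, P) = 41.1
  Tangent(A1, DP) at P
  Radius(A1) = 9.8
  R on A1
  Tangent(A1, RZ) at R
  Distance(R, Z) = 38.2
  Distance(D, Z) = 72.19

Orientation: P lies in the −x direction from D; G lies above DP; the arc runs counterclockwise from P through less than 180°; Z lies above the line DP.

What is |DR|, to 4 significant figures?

36.51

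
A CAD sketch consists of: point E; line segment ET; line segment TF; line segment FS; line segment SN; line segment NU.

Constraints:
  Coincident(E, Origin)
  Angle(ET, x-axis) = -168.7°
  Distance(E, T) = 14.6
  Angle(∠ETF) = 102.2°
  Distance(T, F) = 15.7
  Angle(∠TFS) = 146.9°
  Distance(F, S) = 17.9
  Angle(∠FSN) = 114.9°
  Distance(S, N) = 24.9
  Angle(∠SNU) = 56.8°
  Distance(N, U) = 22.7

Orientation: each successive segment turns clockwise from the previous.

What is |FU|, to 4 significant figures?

20.20

∠FSN = 114.9° gives SN at 15.30° from the x-axis; with |SN| = 24.9, N = (6.425, 35.76). ∠SNU = 56.8° gives NU at -107.9° from the x-axis; with |NU| = 22.7, U = (-0.5517, 14.16). Then |FU| = |U − F| = 20.20.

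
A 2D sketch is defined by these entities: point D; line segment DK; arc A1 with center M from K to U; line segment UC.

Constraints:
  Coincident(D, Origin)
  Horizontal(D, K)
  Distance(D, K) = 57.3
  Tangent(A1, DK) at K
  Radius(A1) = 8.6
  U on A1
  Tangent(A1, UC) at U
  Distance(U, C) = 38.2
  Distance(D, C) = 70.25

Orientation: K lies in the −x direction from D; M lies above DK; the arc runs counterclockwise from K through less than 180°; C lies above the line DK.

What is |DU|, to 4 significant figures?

49.61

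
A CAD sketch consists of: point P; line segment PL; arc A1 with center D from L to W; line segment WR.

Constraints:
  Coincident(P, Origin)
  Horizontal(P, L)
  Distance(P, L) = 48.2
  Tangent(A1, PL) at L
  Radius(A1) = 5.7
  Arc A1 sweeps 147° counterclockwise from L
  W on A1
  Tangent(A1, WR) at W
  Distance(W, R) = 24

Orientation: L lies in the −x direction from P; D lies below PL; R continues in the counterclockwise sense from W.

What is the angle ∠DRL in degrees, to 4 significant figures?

7.780°

P is at the origin; PL is horizontal with |PL| = 48.2 and L on the −x side, so L = (-48.20, 0.000). A1 meets PL tangentially, so DL is at right angles to PL, so D = L + (0, -5.7) = (-48.20, -5.700). On A1, L sits at bearing 90° from D; a 147° counterclockwise sweep puts W at bearing 237°, so W = D + 5.7·(cos 237°, sin 237°) = (-51.30, -10.48). Tangency of A1 to WR means the radius DW is perpendicular to WR, so WR runs along (−sin 237°, cos 237°); with |WR| = 24.0, R = (-31.18, -23.55). Then cos ∠DRL = RD·RL / (|RD||RL|), giving 7.780°.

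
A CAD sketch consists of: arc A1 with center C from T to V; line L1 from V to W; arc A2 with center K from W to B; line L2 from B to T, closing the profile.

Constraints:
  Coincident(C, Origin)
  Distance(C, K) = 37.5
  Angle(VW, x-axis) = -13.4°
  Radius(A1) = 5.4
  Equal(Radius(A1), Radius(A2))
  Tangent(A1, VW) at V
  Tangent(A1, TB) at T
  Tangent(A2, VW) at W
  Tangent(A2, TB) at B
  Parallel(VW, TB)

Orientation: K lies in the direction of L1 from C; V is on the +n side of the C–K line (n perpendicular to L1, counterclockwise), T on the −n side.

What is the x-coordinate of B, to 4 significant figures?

35.23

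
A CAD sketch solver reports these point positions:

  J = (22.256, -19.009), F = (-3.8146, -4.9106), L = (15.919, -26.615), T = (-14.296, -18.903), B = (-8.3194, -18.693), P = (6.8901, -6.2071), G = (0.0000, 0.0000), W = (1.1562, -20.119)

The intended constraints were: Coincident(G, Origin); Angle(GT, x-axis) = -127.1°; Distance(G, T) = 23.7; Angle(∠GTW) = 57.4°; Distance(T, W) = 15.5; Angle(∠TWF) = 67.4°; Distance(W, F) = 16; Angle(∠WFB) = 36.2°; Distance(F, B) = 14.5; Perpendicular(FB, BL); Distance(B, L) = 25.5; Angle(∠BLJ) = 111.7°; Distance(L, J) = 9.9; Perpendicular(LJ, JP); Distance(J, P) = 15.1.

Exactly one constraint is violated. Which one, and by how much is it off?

Distance(J, P) = 15.1 — off by 4.90.

G = (0.00, 0.00) ✓; GT at -127.1° ✓; |GT| = 23.70 ✓; ∠GTW = 57.40° ✓; |TW| = 15.50 ✓; ∠TWF = 67.40° ✓; |WF| = 16.00 ✓; ∠WFB = 36.20° ✓; |FB| = 14.50 ✓; ∠(FB, BL) = 90.00° ✓; |BL| = 25.50 ✓; ∠BLJ = 111.7° ✓; |LJ| = 9.900 ✓; ∠(LJ, JP) = 90.00° ✓; |JP| = 20.00 ✗.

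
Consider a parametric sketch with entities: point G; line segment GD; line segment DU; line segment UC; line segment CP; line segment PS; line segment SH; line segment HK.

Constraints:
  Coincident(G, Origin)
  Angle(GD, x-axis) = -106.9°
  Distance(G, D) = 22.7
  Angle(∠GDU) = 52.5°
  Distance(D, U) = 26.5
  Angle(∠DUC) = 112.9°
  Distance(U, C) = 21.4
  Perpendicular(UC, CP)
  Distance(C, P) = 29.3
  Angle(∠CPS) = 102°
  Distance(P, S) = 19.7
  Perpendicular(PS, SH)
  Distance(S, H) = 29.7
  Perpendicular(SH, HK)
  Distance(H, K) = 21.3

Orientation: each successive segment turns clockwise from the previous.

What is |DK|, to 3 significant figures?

36.5

G is at the origin; GD runs at -106.9° with length 22.7, so D = (-6.60, -21.7). ∠GDU = 52.5° gives DU at 126° from the x-axis; with |DU| = 26.5, U = (-22.0, -0.172). ∠DUC = 112.9° gives UC at 58.5° from the x-axis; with |UC| = 21.4, C = (-10.8, 18.1). UC is perpendicular to CP, so CP runs at -31.5°; with |CP| = 29.3, P = (14.1, 2.76). ∠CPS = 102.0° gives PS at -109° from the x-axis; with |PS| = 19.7, S = (7.56, -15.8). PS ⟂ SH, so SH runs at 160°; with |SH| = 29.7, H = (-20.4, -5.89). SH ⟂ HK, so HK runs at 70.5°; with |HK| = 21.3, K = (-13.3, 14.2). Then |DK| = |K − D| = 36.5.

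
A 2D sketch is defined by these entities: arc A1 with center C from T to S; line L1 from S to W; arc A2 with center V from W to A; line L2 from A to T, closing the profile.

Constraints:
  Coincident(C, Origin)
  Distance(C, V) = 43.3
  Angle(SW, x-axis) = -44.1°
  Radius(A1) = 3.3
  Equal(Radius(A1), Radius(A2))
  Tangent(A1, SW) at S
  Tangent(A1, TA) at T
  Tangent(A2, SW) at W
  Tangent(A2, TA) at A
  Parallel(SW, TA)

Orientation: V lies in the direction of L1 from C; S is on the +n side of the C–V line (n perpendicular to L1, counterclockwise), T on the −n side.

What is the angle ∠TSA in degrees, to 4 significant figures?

81.33°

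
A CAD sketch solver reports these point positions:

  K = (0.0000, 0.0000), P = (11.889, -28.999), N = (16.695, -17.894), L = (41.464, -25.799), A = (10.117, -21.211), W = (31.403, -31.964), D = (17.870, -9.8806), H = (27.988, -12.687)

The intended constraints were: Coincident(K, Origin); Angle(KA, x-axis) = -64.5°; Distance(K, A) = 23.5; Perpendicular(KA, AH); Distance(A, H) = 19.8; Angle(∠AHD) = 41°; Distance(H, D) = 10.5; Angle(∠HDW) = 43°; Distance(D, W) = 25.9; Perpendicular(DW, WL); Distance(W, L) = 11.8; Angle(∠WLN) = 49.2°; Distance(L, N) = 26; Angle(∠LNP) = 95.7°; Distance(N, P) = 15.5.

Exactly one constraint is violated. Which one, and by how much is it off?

Distance(N, P) = 15.5 — off by 3.40.

K = (0.00, 0.00) ✓; KA at -64.50° ✓; |KA| = 23.50 ✓; ∠(KA, AH) = 90.00° ✓; |AH| = 19.80 ✓; ∠AHD = 41.00° ✓; |HD| = 10.50 ✓; ∠HDW = 43.00° ✓; |DW| = 25.90 ✓; ∠(DW, WL) = 90.00° ✓; |WL| = 11.80 ✓; ∠WLN = 49.20° ✓; |LN| = 26.00 ✓; ∠LNP = 95.70° ✓; |NP| = 12.10 ✗.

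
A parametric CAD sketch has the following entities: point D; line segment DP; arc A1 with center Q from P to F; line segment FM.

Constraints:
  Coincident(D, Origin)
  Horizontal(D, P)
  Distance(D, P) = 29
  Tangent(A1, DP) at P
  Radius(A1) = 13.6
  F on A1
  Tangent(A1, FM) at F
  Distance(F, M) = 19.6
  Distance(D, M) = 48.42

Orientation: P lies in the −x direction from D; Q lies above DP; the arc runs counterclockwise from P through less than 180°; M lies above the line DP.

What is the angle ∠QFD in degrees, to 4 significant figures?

90.76°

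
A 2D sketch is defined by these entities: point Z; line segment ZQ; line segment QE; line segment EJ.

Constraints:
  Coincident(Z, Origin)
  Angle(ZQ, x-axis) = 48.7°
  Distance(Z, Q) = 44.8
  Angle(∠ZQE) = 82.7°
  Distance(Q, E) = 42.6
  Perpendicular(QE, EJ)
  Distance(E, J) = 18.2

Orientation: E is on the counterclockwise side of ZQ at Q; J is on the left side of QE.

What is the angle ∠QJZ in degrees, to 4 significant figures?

58.54°

∠ZQE = 82.7°, so QE runs at 48.7° + (180° − 82.7°) = 146.0° from the x-axis; with |QE| = 42.6, E = Q + 42.6·(cos 146.0°, sin 146.0°) = (-5.749, 57.48). QE ⟂ EJ; with |EJ| = 18.2 on the left of QE, J = E + 18.2·(-0.5592, -0.8290) = (-15.93, 42.39). Then cos ∠QJZ = JQ·JZ / (|JQ||JZ|), giving 58.54°.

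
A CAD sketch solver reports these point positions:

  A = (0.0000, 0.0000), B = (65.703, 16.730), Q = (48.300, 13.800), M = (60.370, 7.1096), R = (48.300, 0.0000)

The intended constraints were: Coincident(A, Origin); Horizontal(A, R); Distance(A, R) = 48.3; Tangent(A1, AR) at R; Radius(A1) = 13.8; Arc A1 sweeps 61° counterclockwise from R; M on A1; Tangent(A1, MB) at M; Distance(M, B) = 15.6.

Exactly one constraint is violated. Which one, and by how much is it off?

Distance(M, B) = 15.6 — off by 4.60.

A = (0.00, 0.00) ✓; A.y = 0.00, R.y = 0.00 ✓; |AR| = 48.30 ✓; ∠(QR, RA) = 90.00° ✓; |QR| = 13.80 ✓; bearing(Q→M) − bearing(Q→R) = 61.00° ✓; |QM| = 13.80 ✓; ∠(QM, MB) = 90.00° ✓; |MB| = 11.00 ✗.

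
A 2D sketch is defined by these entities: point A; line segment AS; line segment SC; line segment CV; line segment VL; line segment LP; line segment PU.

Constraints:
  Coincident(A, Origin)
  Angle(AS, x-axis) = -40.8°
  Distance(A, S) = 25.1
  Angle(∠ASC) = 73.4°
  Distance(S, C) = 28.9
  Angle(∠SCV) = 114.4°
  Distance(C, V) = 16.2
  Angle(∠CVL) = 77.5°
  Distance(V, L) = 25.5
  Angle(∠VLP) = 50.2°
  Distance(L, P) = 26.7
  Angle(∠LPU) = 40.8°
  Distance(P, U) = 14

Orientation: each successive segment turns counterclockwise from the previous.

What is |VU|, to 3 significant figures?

10.4

A is at the origin; AS runs at -40.8° with length 25.1, so S = (19.0, -16.4). ∠ASC = 73.4° gives SC at 65.8° from the x-axis; with |SC| = 28.9, C = (30.8, 9.96). ∠SCV = 114.4° gives CV at 131° from the x-axis; with |CV| = 16.2, V = (20.1, 22.1). ∠CVL = 77.5° gives VL at -126° from the x-axis; with |VL| = 25.5, L = (5.11, 1.51). ∠VLP = 50.2° gives LP at 3.70° from the x-axis; with |LP| = 26.7, P = (31.8, 3.23). ∠LPU = 40.8° gives PU at 143° from the x-axis; with |PU| = 14.0, U = (20.6, 11.7). Then |VU| = |U − V| = 10.4.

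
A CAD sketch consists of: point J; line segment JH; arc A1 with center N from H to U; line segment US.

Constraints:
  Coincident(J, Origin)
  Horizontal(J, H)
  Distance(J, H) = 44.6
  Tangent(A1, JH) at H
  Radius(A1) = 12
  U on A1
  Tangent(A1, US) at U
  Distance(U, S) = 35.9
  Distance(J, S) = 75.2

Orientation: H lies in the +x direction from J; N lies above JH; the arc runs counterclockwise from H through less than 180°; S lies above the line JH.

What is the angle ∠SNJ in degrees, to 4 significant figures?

126.7°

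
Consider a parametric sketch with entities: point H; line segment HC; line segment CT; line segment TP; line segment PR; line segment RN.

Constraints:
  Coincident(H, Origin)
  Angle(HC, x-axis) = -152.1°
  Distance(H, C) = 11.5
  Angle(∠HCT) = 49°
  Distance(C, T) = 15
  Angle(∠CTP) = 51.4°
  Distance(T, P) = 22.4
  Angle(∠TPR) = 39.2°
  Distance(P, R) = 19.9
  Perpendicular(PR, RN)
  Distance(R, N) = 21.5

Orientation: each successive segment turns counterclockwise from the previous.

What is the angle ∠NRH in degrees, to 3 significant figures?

59.3°

H is at the origin; HC runs at -152.1° with length 11.5, so C = (-10.2, -5.38). ∠HCT = 49.0° gives CT at -21.1° from the x-axis; with |CT| = 15.0, T = (3.83, -10.8). ∠CTP = 51.4° gives TP at 108° from the x-axis; with |TP| = 22.4, P = (-2.90, 10.6). ∠TPR = 39.2° gives PR at -112° from the x-axis; with |PR| = 19.9, R = (-10.3, -7.91). PR ⟂ RN, so RN runs at -21.7°; with |RN| = 21.5, N = (9.71, -15.9). Then cos ∠NRH = RN·RH / (|RN||RH|), giving 59.3°.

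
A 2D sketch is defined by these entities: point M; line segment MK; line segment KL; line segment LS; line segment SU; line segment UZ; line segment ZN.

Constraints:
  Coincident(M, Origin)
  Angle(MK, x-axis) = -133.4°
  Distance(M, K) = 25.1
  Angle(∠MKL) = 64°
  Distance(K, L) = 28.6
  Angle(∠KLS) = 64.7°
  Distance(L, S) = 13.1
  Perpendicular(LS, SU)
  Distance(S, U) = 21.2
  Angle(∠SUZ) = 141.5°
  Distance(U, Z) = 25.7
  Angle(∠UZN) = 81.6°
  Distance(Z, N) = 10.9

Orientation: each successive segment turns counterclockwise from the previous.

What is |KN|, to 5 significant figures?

23.782

∠SUZ = 141.5° gives UZ at -133.60° from the x-axis; with |UZ| = 25.7, Z = (-30.477, -35.339). ∠UZN = 81.6° gives ZN at -35.200° from the x-axis; with |ZN| = 10.9, N = (-21.570, -41.622). Then |KN| = |N − K| = 23.782.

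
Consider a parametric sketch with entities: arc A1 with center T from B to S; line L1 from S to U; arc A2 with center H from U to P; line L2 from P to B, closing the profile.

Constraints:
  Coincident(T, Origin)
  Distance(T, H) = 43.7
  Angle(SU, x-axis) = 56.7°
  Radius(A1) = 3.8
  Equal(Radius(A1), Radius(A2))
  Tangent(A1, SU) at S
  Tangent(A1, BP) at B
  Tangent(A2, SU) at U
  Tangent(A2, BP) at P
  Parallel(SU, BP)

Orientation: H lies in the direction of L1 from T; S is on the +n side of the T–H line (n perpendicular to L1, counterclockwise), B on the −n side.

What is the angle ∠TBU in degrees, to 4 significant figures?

80.13°

The slot axis is L1's direction at 56.7°, so u = (cos 56.7°, sin 56.7°) = (0.5490, 0.8358) and n = (−sin 56.7°, cos 56.7°) = (-0.8358, 0.5490). T is at the origin and H lies 43.7 along u from T, so H = 43.7·u = (23.99, 36.52). Tangency of A1 to both parallel lines with radius 3.8 puts S and B at T ± 3.8·n: S = (-3.176, 2.086), B = (3.176, -2.086). Equal radii place U and P the same way about H: U = H + 3.8·n = (20.82, 38.61), P = H − 3.8·n = (27.17, 34.44). Then cos ∠TBU = BT·BU / (|BT||BU|), giving 80.13°.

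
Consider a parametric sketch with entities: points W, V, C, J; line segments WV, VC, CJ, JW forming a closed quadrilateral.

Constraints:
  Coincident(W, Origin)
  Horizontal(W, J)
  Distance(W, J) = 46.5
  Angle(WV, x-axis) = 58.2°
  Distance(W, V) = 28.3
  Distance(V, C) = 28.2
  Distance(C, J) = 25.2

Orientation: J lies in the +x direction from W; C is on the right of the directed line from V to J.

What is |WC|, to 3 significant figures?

21.8

W is at the origin; W and J share the same y with |WJ| = 46.5 and J in +x, so J = (46.5, 0). WV runs at 58.2° with |WV| = 28.3, so V = (14.9, 24.1). C is determined by |VC| = 28.2 and |CJ| = 25.2 together: it lies at the intersection of circle(V, 28.2) and circle(J, 25.2). With |VJ| = 39.7, the foot of the radical line on VJ is 21.9 from V and the perpendicular offset is √(28.2² − 21.9²) = 17.8. Taking the right-of-VJ solution: C = (21.5, -3.36).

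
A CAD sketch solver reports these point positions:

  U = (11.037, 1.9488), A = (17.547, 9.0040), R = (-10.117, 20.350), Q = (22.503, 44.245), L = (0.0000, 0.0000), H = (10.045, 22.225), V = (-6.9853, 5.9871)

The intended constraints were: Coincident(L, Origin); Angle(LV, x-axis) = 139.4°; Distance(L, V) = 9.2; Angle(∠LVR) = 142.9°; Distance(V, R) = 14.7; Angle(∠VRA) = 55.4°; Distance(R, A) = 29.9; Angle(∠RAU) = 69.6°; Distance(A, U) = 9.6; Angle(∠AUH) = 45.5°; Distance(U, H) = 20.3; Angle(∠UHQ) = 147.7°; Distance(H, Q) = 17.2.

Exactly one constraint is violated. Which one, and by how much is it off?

Distance(H, Q) = 17.2 — off by 8.10.

L = (0.00, 0.00) ✓; LV at 139.4° ✓; |LV| = 9.200 ✓; ∠LVR = 142.9° ✓; |VR| = 14.70 ✓; ∠VRA = 55.40° ✓; |RA| = 29.90 ✓; ∠RAU = 69.60° ✓; |AU| = 9.600 ✓; ∠AUH = 45.50° ✓; |UH| = 20.30 ✓; ∠UHQ = 147.7° ✓; |HQ| = 25.30 ✗.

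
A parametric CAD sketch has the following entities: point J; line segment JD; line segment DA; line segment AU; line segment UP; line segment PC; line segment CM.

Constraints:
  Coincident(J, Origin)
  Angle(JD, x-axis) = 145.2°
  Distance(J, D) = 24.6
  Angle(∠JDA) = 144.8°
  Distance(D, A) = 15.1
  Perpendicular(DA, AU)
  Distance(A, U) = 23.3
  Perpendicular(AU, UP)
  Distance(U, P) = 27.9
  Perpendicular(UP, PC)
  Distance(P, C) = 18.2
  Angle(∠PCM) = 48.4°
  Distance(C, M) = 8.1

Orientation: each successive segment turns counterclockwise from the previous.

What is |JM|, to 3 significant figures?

13.9

UP is perpendicular to PC, so PC runs at 90.4°; with |PC| = 18.2, C = (-7.36, 9.03). ∠PCM = 48.4° gives CM at -138° from the x-axis; with |CM| = 8.1, M = (-13.4, 3.61). Then |JM| = |M − J| = 13.9.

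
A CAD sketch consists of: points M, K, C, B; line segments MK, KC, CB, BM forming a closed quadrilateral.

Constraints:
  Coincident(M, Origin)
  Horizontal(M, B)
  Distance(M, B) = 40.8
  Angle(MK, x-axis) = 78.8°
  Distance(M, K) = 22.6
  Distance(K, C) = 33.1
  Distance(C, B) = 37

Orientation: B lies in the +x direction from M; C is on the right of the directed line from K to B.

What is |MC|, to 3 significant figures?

12.2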